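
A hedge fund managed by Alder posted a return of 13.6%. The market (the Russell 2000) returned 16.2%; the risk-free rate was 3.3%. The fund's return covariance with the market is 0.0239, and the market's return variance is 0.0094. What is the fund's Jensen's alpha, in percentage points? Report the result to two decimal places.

β = Cov / Var = 0.0239 / 0.0094 = 2.5426
E[R] = Rf + β(Rm − Rf) = 3.3% + 2.5426 × (16.2% − 3.3%) = 36.0995%
α = Rp − E[R] = 13.6% − 36.0995% = -22.4995

-22.50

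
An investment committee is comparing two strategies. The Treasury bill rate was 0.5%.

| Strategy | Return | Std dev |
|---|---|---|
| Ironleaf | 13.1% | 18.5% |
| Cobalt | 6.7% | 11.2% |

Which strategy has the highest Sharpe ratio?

Ironleaf: Sharpe ratio = (13.1% − 0.5%) / 18.5% = 0.681
Cobalt: Sharpe ratio = (6.7% − 0.5%) / 11.2% = 0.554
Highest: Ironleaf (0.681).

Ironleaf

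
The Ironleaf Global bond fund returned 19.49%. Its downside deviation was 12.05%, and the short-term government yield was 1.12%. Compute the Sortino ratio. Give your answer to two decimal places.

Sortino = (Rp − Rf) / σd = (19.49% − 1.12%) / 12.05% = 18.37% / 12.05% = 1.5245

1.52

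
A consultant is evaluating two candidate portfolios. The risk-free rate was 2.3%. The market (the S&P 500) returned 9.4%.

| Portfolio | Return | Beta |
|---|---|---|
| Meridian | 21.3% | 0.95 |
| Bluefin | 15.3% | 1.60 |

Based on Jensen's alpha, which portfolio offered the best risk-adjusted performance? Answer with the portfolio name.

Meridian

Meridian: α = 21.3% − [2.3% + 0.95 × (9.4% − 2.3%)] = 12.255
Bluefin: α = 15.3% − [2.3% + 1.60 × (9.4% − 2.3%)] = 1.640
Highest: Meridian (12.255).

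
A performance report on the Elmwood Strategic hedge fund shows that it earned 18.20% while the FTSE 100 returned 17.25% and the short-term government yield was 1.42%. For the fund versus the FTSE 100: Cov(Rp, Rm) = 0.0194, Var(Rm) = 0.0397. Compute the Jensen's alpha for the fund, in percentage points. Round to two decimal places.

9.04

β = Cov / Var = 0.0194 / 0.0397 = 0.4887
E[R] = Rf + β(Rm − Rf) = 1.42% + 0.4887 × (17.25% − 1.42%) = 9.1561%
α = Rp − E[R] = 18.20% − 9.1561% = 9.0439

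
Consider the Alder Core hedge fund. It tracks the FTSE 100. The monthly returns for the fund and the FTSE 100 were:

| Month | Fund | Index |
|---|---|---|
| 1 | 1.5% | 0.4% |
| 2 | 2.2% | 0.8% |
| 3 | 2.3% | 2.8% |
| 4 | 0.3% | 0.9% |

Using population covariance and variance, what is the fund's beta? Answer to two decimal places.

r̄p = 1.5750%,  r̄m = 1.2250%
Cov = Σ(rp − r̄p)(rm − r̄m) / 4 = 0.3381
Var(rm) = Σ(rm − r̄m)² / 4 = 0.8619
β = Cov / Var = 0.3381 / 0.8619 = 0.3923

0.39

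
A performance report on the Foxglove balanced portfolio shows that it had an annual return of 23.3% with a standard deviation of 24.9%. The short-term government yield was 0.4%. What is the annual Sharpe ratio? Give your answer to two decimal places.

Sharpe = (Rp − Rf) / σp = (23.3% − 0.4%) / 24.9% = 22.90% / 24.9% = 0.9197

0.92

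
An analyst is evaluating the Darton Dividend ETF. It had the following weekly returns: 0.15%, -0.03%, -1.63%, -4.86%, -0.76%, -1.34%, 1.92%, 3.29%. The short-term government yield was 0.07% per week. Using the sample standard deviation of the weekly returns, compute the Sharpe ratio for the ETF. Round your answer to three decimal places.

-0.195

r̄ = (0.15 − 0.03 − 1.63 − 4.86 − 0.76 − 1.34 + 1.92 + 3.29) / 8 = -3.260 / 8 = -0.4075%
Σ(r − r̄)² = 41.8552; sample σ = √(41.8552/7) = 2.4453%
Sharpe = (r̄ − rf) / σ = (-0.4075 − 0.07) / 2.4453 = -0.4775 / 2.4453 = -0.1953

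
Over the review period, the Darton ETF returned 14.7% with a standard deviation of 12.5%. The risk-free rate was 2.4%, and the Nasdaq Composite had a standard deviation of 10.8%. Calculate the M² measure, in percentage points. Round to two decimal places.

Sharpe = (Rp − Rf) / σp = (14.7% − 2.4%) / 12.5% = 0.9840
M² = Rf + Sharpe × σm = 2.4% + 0.9840 × 10.8% = 13.0272%

13.03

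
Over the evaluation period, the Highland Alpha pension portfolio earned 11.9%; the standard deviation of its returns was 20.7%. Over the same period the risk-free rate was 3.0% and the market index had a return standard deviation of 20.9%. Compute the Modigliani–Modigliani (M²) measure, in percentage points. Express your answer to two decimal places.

11.99

Sharpe = (Rp − Rf) / σp = (11.9% − 3.0%) / 20.7% = 0.4300
M² = Rf + Sharpe × σm = 3.0% + 0.4300 × 20.9% = 11.9870%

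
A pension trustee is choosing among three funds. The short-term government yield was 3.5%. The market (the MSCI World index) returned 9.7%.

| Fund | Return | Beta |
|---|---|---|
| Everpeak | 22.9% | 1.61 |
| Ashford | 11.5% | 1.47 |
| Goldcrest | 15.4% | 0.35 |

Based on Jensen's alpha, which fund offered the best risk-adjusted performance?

Everpeak: α = 22.9% − [3.5% + 1.61 × (9.7% − 3.5%)] = 9.418
Ashford: α = 11.5% − [3.5% + 1.47 × (9.7% − 3.5%)] = -1.114
Goldcrest: α = 15.4% − [3.5% + 0.35 × (9.7% − 3.5%)] = 9.730
Highest: Goldcrest (9.730).

Goldcrest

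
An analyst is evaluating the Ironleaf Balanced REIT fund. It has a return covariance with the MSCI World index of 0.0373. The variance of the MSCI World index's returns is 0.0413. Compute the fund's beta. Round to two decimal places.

β = Cov(Rp, Rm) / Var(Rm) = 0.0373 / 0.0413 = 0.9031

0.90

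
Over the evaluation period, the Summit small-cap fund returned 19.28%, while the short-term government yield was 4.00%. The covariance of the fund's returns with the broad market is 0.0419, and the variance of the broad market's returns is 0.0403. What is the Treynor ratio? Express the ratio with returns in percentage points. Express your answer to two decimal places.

14.70

β = Cov / Var = 0.0419 / 0.0403 = 1.0397
Treynor = (Rp − Rf) / β = (19.28% − 4.00%) / 1.0397 = 15.28 / 1.0397 = 14.6965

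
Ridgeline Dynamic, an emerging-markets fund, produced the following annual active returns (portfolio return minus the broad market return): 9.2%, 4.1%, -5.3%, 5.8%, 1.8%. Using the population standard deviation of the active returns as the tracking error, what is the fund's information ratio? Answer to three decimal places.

0.643

Mean return r̄ = 15.60 / 5 = 3.1200%
Σ(r − r̄)² = 117.7480; population σ = √(117.7480/5) = 4.8528%
IR = r̄ / tracking error = 3.1200 / 4.8528 = 0.6429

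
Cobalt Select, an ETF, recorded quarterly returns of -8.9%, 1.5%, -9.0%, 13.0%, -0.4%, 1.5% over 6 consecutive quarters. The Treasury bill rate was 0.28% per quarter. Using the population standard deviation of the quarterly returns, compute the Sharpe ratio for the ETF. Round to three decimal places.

r̄ = (-8.9 + 1.5 − 9 + 13 − 0.4 + 1.5) / 6 = -2.30 / 6 = -0.3833%
Σ(r − r̄)² = (-8.9 − (-0.3833))² + (1.5 − (-0.3833))² + (-9 − (-0.3833))² + … = 332.9883
population σ = √(332.9883 / 6) = √55.4981 = 7.4497%
Sharpe = (r̄ − rf) / σ = (-0.3833 − 0.28) / 7.4497 = -0.6633 / 7.4497 = -0.0890

-0.089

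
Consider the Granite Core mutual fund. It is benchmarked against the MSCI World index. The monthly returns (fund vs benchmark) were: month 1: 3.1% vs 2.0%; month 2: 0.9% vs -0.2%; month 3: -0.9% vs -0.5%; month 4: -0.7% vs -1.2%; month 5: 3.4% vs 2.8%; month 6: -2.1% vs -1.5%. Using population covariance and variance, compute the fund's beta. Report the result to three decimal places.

r̄p = 0.6167%,  r̄m = 0.2333%
Cov = Σ(rp − r̄p)(rm − r̄m) / 6 = 3.1861
Var(rm) = Σ(rm − r̄m)² / 6 = 2.5822
β = Cov / Var = 3.1861 / 2.5822 = 1.2339

1.234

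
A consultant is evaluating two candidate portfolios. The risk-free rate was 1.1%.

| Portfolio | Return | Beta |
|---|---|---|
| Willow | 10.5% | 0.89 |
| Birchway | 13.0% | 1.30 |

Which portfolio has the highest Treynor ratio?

Willow

Willow: Treynor = (10.5% − 1.1%) / 0.89 = 10.562
Birchway: Treynor = (13.0% − 1.1%) / 1.30 = 9.154
Highest: Willow (10.562).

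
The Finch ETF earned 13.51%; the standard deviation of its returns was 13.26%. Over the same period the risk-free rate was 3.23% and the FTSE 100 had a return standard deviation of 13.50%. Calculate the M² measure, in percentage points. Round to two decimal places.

13.70

Sharpe = (Rp − Rf) / σp = (13.51% − 3.23%) / 13.26% = 0.7753
M² = Rf + Sharpe × σm = 3.23% + 0.7753 × 13.50% = 13.6966%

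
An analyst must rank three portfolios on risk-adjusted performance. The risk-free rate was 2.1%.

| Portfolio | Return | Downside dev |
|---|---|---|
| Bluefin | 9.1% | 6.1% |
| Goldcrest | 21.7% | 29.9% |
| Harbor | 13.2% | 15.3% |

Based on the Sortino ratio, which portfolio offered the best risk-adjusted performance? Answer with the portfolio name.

Bluefin

Bluefin: Sortino ratio = (9.1% − 2.1%) / 6.1% = 1.148
Goldcrest: Sortino ratio = (21.7% − 2.1%) / 29.9% = 0.656
Harbor: Sortino ratio = (13.2% − 2.1%) / 15.3% = 0.725
Highest: Bluefin (1.148).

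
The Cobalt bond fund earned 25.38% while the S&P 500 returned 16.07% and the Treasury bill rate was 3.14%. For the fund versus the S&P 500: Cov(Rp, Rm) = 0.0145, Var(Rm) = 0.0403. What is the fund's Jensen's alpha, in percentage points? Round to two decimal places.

β = Cov / Var = 0.0145 / 0.0403 = 0.3598
E[R] = Rf + β(Rm − Rf) = 3.14% + 0.3598 × (16.07% − 3.14%) = 7.7922%
α = Rp − E[R] = 25.38% − 7.7922% = 17.5878

17.59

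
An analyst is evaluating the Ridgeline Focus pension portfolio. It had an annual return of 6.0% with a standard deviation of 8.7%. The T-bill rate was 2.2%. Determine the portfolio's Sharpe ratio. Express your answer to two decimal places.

Sharpe = (Rp − Rf) / σp = (6.0% − 2.2%) / 8.7% = 3.80% / 8.7% = 0.4368

0.44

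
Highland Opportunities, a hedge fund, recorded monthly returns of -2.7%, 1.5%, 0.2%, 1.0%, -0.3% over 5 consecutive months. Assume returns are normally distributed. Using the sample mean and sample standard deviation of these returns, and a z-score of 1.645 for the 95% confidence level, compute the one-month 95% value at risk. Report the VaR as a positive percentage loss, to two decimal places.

2.74

r̄ = (-2.7 + 1.5 + 0.2 + 1 − 0.3) / 5 = -0.0600%
Σ(r − r̄)² = 10.6520; sample σ = √(10.6520/4) = 1.6319%
VaR = −(r̄ − z·σ) = −(-0.0600 − 1.645 × 1.6319) = −(-2.7445) = 2.7445%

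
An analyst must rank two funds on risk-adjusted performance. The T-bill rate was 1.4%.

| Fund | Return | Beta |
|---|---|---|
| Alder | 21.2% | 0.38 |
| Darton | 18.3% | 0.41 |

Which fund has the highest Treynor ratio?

Alder

Alder: Treynor = (21.2% − 1.4%) / 0.38 = 52.105
Darton: Treynor = (18.3% − 1.4%) / 0.41 = 41.220
Highest: Alder (52.105).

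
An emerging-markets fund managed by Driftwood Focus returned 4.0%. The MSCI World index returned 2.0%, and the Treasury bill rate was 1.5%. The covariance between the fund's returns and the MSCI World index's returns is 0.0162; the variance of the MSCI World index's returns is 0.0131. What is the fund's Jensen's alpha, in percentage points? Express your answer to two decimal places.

1.88

β = Cov / Var = 0.0162 / 0.0131 = 1.2366
E[R] = Rf + β(Rm − Rf) = 1.5% + 1.2366 × (2.0% − 1.5%) = 2.1183%
α = Rp − E[R] = 4.0% − 2.1183% = 1.8817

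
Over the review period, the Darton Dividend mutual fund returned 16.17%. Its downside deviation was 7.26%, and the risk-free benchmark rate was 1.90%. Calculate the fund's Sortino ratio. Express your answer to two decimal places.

Sortino = (Rp − Rf) / σd = (16.17% − 1.90%) / 7.26% = 14.27% / 7.26% = 1.9656

1.97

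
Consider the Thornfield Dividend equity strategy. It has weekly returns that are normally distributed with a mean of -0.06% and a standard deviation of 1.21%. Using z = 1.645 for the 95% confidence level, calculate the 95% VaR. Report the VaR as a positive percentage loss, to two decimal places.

VaR (as % loss) = −(μ − z·σ) = −(-0.06% − 1.645 × 1.21%) = −(-2.05045%) = 2.05045%

2.05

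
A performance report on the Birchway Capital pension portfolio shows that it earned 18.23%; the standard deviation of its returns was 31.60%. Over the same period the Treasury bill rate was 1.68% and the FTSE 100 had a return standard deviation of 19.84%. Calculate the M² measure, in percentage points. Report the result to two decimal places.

Sharpe = (Rp − Rf) / σp = (18.23% − 1.68%) / 31.60% = 0.5237
M² = Rf + Sharpe × σm = 1.68% + 0.5237 × 19.84% = 12.0702%

12.07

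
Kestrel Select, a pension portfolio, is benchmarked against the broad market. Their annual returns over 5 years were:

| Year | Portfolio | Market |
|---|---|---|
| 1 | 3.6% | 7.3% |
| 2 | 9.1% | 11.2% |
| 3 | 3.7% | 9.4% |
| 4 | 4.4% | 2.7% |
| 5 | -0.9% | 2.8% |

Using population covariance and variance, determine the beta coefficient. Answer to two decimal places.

r̄p = 3.9800%,  r̄m = 6.6800%
Cov = Σ(rp − r̄p)(rm − r̄m) / 5 = 7.8816
Var(rm) = Σ(rm − r̄m)² / 5 = 11.8216
β = Cov / Var = 7.8816 / 11.8216 = 0.6667

0.67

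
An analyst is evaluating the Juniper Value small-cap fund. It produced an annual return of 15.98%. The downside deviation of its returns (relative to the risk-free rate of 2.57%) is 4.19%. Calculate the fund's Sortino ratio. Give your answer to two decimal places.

Sortino = (Rp − Rf) / σd = (15.98% − 2.57%) / 4.19% = 13.41% / 4.19% = 3.2005

3.20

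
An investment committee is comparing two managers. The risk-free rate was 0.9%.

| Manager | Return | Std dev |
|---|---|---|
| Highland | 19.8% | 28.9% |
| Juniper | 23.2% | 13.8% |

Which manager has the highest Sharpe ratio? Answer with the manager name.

Juniper

Highland: Sharpe ratio = (19.8% − 0.9%) / 28.9% = 0.654
Juniper: Sharpe ratio = (23.2% − 0.9%) / 13.8% = 1.616
Highest: Juniper (1.616).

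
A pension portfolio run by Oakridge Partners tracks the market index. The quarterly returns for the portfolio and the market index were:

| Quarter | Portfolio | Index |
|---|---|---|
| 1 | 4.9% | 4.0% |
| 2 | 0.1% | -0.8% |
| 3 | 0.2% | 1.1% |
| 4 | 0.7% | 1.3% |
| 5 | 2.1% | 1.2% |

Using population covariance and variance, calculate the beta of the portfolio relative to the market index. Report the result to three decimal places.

1.048

r̄p = 1.6000%,  r̄m = 1.3600%
Cov = Σ(rp − r̄p)(rm − r̄m) / 5 = 2.4580
Var(rm) = Σ(rm − r̄m)² / 5 = 2.3464
β = Cov / Var = 2.4580 / 2.3464 = 1.0476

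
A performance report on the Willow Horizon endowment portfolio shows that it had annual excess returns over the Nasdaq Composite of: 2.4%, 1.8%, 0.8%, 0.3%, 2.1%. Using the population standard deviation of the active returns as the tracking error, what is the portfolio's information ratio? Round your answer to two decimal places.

r̄ = (2.4 + 1.8 + 0.8 + 0.3 + 2.1) / 5 = 1.4800%
Population σ = √[Σ(r − r̄)² / 5] = √[3.1880 / 5] = √0.6376 = 0.7985%
IR = r̄ / tracking error = 1.4800 / 0.7985 = 1.8535

1.85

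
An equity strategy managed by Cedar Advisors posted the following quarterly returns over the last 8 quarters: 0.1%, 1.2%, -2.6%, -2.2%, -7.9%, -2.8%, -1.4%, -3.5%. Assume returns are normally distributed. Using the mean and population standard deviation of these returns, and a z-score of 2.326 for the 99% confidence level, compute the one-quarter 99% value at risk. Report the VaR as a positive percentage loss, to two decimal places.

8.31

μ = (0.1 + 1.2 − 2.6 − 2.2 − 7.9 − 2.8 − 1.4 − 3.5) / 8 = -19.10 / 8 = -2.3875%
Population σ = √[Σ(r − μ)² / 8] = √[51.9088 / 8] = √6.4886 = 2.5473%
VaR = −(μ − z·σ) = −(-2.3875 − 2.326 × 2.5473) = −(-8.3125) = 8.3125%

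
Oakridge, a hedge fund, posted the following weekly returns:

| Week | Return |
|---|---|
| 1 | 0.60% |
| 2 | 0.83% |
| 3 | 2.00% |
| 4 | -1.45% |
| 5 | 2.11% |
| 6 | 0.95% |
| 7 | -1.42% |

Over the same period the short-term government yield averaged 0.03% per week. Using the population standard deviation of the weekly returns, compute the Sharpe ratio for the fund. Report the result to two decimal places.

r̄ = (0.6 + 0.83 + 2 − 1.45 + 2.11 + 0.95 − 1.42) / 7 = 0.5171%
Σ(r − r̄)² = (0.6 − 0.5171)² + (0.83 − 0.5171)² + … = 12.6503
σ = √[12.6503 / 7] = 1.3443%
Sharpe = (r̄ − rf) / σ = (0.5171 − 0.03) / 1.3443 = 0.4871 / 1.3443 = 0.3623

0.36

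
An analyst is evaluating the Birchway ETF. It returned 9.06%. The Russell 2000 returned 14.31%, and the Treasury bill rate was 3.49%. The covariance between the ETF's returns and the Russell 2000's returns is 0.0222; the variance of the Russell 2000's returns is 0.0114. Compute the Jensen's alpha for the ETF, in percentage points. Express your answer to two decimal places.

-15.50

β = Cov / Var = 0.0222 / 0.0114 = 1.9474
E[R] = Rf + β(Rm − Rf) = 3.49% + 1.9474 × (14.31% − 3.49%) = 24.5609%
α = Rp − E[R] = 9.06% − 24.5609% = -15.5009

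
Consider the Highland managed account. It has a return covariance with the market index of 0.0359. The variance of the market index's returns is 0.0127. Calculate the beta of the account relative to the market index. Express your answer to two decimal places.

β = Cov(Rp, Rm) / Var(Rm) = 0.0359 / 0.0127 = 2.8268

2.83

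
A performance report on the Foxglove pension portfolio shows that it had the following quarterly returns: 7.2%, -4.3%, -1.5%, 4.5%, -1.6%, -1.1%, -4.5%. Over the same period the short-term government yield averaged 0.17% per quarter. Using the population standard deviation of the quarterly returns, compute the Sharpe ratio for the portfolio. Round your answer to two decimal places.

r̄ = (7.2 − 4.3 − 1.5 + 4.5 − 1.6 − 1.1 − 4.5) / 7 = -0.1857%
Σ(r − r̄)² = 116.6086; population σ = √(116.6086/7) = 4.0815%
Sharpe = (r̄ − rf) / σ = (-0.1857 − 0.17) / 4.0815 = -0.3557 / 4.0815 = -0.0871

-0.09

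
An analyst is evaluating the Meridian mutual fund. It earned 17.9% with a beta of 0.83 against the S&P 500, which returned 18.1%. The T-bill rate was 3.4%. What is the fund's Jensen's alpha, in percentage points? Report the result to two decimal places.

CAPM expected return = Rf + β(Rm − Rf) = 3.4% + 0.83 × (18.1% − 3.4%) = 3.4 + 0.83 × 14.70 = 15.6010%
Jensen's α = Rp − E[R] = 17.9% − 15.6010% = 2.2990

2.30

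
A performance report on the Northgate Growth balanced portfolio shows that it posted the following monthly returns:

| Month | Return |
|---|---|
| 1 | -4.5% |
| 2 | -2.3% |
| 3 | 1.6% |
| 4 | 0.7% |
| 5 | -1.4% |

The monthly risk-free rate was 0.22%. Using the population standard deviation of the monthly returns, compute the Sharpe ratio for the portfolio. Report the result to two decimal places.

-0.64

r̄ = (-4.5 − 2.3 + 1.6 + 0.7 − 1.4) / 5 = -1.1800%
Σ(r − r̄)² = (-4.5 − (-1.1800))² + (-2.3 − (-1.1800))² + (1.6 − (-1.1800))² + … = 23.5880
population σ = √(23.5880 / 5) = √4.7176 = 2.1720%
Sharpe = (r̄ − rf) / σ = (-1.1800 − 0.22) / 2.1720 = -1.4000 / 2.1720 = -0.6446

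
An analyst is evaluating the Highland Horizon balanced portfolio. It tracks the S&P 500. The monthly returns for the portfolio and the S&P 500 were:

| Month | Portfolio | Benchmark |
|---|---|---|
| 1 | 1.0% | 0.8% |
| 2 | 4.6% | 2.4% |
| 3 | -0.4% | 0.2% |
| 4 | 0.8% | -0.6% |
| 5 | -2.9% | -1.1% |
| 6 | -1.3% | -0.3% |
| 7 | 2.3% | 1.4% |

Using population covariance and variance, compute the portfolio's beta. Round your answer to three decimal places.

1.839

r̄p = 0.5857%,  r̄m = 0.4000%
Cov = Σ(rp − r̄p)(rm − r̄m) / 7 = 2.3486
Var(rm) = Σ(rm − r̄m)² / 7 = 1.2771
β = Cov / Var = 2.3486 / 1.2771 = 1.8390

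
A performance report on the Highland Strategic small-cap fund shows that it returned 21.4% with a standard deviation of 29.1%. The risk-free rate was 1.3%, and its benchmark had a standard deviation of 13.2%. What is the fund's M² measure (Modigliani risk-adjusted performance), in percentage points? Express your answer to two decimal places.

Sharpe = (Rp − Rf) / σp = (21.4% − 1.3%) / 29.1% = 0.6907
M² = Rf + Sharpe × σm = 1.3% + 0.6907 × 13.2% = 10.4172%

10.42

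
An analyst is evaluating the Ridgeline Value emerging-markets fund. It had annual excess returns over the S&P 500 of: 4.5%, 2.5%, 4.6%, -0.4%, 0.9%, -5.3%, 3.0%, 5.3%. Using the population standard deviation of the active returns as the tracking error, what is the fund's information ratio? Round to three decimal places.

r̄ = (4.5 + 2.5 + 4.6 − 0.4 + 0.9 − 5.3 + 3 + 5.3) / 8 = 1.8875%
Population σ = √[Σ(r − r̄)² / 8] = √[85.3088 / 8] = √10.6636 = 3.2655%
IR = r̄ / tracking error = 1.8875 / 3.2655 = 0.5780

0.578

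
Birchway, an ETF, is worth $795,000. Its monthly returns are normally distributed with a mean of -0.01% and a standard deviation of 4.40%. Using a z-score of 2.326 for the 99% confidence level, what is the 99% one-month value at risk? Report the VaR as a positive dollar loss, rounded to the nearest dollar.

Return at the 99% tail: μ − z·σ = -0.01% − 2.326 × 4.40% = -0.01 − 10.2344 = -10.2444%
VaR = −(-10.2444%) × $795,000 = 10.2444% × $795,000 = $81,443

$81,443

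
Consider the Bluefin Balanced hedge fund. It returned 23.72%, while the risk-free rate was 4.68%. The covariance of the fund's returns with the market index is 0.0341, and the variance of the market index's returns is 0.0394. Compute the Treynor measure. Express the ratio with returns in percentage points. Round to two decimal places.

β = Cov / Var = 0.0341 / 0.0394 = 0.8655
Treynor = (Rp − Rf) / β = (23.72% − 4.68%) / 0.8655 = 19.04 / 0.8655 = 21.9988

22.00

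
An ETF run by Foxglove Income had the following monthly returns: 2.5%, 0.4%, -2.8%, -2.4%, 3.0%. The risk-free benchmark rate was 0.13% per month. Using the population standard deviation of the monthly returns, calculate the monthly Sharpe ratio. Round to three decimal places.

0.004

r̄ = (2.5 + 0.4 − 2.8 − 2.4 + 3) / 5 = 0.70 / 5 = 0.1400%
Population std dev = √[28.9120 / 5] = 2.4047%
Sharpe = (r̄ − rf) / σ = (0.1400 − 0.13) / 2.4047 = 0.0100 / 2.4047 = 0.0042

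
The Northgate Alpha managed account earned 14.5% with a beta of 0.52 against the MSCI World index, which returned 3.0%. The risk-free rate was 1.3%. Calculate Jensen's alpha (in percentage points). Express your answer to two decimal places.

CAPM expected return = Rf + β(Rm − Rf) = 1.3% + 0.52 × (3.0% − 1.3%) = 1.3 + 0.52 × 1.70 = 2.1840%
Jensen's α = Rp − E[R] = 14.5% − 2.1840% = 12.3160

12.32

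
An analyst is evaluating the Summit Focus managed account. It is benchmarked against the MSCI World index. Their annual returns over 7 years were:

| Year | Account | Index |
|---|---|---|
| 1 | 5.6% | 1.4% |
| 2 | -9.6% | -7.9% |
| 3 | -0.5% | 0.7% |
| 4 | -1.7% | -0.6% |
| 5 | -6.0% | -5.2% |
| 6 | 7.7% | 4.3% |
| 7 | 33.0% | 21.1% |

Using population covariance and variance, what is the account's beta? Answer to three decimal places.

r̄p = 4.0714%,  r̄m = 1.9714%
Cov = Σ(rp − r̄p)(rm − r̄m) / 7 = 112.6820
Var(rm) = Σ(rm − r̄m)² / 7 = 75.5363
β = Cov / Var = 112.6820 / 75.5363 = 1.4918

1.492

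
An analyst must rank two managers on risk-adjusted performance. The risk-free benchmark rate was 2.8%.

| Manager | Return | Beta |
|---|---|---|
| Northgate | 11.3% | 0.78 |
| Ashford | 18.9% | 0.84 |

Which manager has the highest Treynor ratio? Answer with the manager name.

Ashford

Northgate: Treynor = (11.3% − 2.8%) / 0.78 = 10.897
Ashford: Treynor = (18.9% − 2.8%) / 0.84 = 19.167
Highest: Ashford (19.167).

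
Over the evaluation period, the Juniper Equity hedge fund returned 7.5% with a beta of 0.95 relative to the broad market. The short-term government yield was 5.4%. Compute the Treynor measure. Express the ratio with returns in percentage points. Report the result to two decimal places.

Treynor = (Rp − Rf) / β = (7.5% − 5.4%) / 0.95 = 2.10 / 0.95 = 2.2105

2.21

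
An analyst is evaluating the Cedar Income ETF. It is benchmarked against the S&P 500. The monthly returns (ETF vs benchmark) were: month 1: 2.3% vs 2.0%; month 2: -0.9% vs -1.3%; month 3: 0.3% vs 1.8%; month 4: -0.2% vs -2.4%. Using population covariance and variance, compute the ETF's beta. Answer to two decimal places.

r̄p = 0.3750%,  r̄m = 0.0250%
Cov = Σ(rp − r̄p)(rm − r̄m) / 4 = 1.6881
Var(rm) = Σ(rm − r̄m)² / 4 = 3.6719
β = Cov / Var = 1.6881 / 3.6719 = 0.4597

0.46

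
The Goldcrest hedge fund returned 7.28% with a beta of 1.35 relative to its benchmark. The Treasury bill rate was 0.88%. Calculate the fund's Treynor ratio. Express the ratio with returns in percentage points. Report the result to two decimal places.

4.74

Treynor = (Rp − Rf) / β = (7.28% − 0.88%) / 1.35 = 6.40 / 1.35 = 4.7407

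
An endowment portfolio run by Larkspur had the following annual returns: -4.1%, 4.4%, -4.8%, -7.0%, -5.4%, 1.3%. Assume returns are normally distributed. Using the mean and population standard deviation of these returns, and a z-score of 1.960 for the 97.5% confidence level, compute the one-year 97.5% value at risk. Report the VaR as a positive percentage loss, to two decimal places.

10.54

Mean return r̄ = -15.60 / 6 = -2.6000%
Population σ = √[Σ(r − r̄)² / 6] = √[98.5000 / 6] = √16.4167 = 4.0518%
VaR = −(r̄ − z·σ) = −(-2.6000 − 1.960 × 4.0518) = −(-10.5415) = 10.5415%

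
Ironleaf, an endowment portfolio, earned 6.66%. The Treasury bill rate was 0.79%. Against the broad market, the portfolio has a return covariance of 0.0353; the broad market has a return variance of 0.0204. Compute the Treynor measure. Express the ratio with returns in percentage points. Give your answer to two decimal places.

3.39

β = Cov / Var = 0.0353 / 0.0204 = 1.7304
Treynor = (Rp − Rf) / β = (6.66% − 0.79%) / 1.7304 = 5.87 / 1.7304 = 3.3923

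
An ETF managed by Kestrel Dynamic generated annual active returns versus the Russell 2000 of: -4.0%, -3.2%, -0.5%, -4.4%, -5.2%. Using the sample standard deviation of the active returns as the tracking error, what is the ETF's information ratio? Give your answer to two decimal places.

-1.92

r̄ = (-4 − 3.2 − 0.5 − 4.4 − 5.2) / 5 = -17.30 / 5 = -3.4600%
Σ(r − r̄)² = 13.0320; sample σ = √(13.0320/4) = 1.8050%
IR = r̄ / tracking error = -3.4600 / 1.8050 = -1.9169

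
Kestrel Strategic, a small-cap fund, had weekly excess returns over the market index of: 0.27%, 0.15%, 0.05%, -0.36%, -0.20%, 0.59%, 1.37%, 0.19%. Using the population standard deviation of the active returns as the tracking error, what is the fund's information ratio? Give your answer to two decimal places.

r̄ = (0.27 + 0.15 + 0.05 − 0.36 − 0.2 + 0.59 + 1.37 + 0.19) / 8 = 0.2575%
Σ(r − r̄)² = (0.27 − 0.2575)² + (0.15 − 0.2575)² + (0.05 − 0.2575)² + … = 1.9982
σ = √[1.9982 / 8] = 0.4998%
IR = r̄ / tracking error = 0.2575 / 0.4998 = 0.5152

0.52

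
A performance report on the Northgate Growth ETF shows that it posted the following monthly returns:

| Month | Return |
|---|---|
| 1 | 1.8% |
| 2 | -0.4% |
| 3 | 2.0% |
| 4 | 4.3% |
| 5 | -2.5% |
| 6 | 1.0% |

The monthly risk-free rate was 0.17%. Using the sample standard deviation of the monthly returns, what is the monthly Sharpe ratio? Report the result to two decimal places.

μ = (1.8 − 0.4 + 2 + 4.3 − 2.5 + 1) / 6 = 6.20 / 6 = 1.0333%
Σ(r − μ)² = (1.8 − 1.0333)² + (-0.4 − 1.0333)² + … = 26.7333
σ = √[26.7333 / 5] = 2.3123%
Sharpe = (μ − rf) / σ = (1.0333 − 0.17) / 2.3123 = 0.8633 / 2.3123 = 0.3734

0.37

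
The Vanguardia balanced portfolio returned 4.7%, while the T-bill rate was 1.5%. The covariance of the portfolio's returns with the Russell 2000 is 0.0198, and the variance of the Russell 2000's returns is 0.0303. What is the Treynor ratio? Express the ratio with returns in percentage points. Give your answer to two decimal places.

β = Cov / Var = 0.0198 / 0.0303 = 0.6535
Treynor = (Rp − Rf) / β = (4.7% − 1.5%) / 0.6535 = 3.20 / 0.6535 = 4.8967

4.90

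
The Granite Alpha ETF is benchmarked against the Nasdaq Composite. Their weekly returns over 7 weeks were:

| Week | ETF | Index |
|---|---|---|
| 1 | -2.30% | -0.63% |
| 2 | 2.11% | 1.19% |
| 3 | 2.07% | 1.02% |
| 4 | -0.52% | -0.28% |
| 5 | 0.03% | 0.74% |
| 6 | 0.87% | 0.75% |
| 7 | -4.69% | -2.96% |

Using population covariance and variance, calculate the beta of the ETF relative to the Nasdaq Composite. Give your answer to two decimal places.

1.62

r̄p = -0.3471%,  r̄m = -0.0243%
Cov = Σ(rp − r̄p)(rm − r̄m) / 7 = 2.9593
Var(rm) = Σ(rm − r̄m)² / 7 = 1.8285
β = Cov / Var = 2.9593 / 1.8285 = 1.6184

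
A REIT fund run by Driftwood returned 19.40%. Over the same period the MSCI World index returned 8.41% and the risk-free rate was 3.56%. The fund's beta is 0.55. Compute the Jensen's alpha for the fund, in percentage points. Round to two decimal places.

13.17

CAPM expected return = Rf + β(Rm − Rf) = 3.56% + 0.55 × (8.41% − 3.56%) = 3.56 + 0.55 × 4.85 = 6.2275%
Jensen's α = Rp − E[R] = 19.40% − 6.2275% = 13.1725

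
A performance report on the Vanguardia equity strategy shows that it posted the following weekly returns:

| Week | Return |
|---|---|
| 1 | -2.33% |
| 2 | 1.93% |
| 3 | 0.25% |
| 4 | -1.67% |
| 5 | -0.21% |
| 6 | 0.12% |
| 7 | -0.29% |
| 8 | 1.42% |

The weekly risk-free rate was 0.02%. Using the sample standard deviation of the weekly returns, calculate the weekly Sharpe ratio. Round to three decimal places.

r̄ = (-2.33 + 1.93 + 0.25 − 1.67 − 0.21 + 0.12 − 0.29 + 1.42) / 8 = -0.780 / 8 = -0.0975%
Σ(r − r̄)² = (-2.33 − (-0.0975))² + (1.93 − (-0.0975))² + … = 14.0882
sample σ = √(14.0882 / 7) = √2.0126 = 1.4187%
Sharpe = (r̄ − rf) / σ = (-0.0975 − 0.02) / 1.4187 = -0.1175 / 1.4187 = -0.0828

-0.083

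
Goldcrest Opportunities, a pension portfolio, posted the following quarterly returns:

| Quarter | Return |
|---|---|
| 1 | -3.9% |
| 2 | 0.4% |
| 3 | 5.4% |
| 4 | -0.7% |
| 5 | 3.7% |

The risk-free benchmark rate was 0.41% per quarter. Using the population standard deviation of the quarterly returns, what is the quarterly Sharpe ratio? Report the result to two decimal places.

0.17

r̄ = (-3.9 + 0.4 + 5.4 − 0.7 + 3.7) / 5 = 4.90 / 5 = 0.9800%
Population σ = √[Σ(r − r̄)² / 5] = √[53.9080 / 5] = √10.7816 = 3.2835%
Sharpe = (r̄ − rf) / σ = (0.9800 − 0.41) / 3.2835 = 0.5700 / 3.2835 = 0.1736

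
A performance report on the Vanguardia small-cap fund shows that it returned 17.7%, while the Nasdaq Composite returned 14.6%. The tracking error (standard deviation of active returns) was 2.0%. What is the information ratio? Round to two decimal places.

IR = (Rp − Rb) / TE = (17.7% − 14.6%) / 2.0% = 3.10% / 2.0% = 1.5500

1.55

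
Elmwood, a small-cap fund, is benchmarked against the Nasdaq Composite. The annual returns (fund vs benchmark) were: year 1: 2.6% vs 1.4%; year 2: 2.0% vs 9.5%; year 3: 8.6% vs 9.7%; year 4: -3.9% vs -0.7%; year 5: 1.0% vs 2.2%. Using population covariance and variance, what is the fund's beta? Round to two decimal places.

0.70

r̄p = 2.0600%,  r̄m = 4.4200%
Cov = Σ(rp − r̄p)(rm − r̄m) / 5 = 13.0928
Var(rm) = Σ(rm − r̄m)² / 5 = 18.7896
β = Cov / Var = 13.0928 / 18.7896 = 0.6968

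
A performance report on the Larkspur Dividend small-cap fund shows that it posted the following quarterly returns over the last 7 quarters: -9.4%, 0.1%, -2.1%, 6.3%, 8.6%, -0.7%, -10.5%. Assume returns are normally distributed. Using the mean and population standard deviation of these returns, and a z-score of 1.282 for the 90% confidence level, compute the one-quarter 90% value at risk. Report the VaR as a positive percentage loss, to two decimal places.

r̄ = (-9.4 + 0.1 − 2.1 + 6.3 + 8.6 − 0.7 − 10.5) / 7 = -1.1000%
Population σ = √[Σ(r − r̄)² / 7] = √[308.7000 / 7] = √44.1000 = 6.6408%
VaR = −(r̄ − z·σ) = −(-1.1000 − 1.282 × 6.6408) = −(-9.6135) = 9.6135%

9.61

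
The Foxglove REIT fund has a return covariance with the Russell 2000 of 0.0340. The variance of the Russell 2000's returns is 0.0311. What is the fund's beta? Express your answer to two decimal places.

1.09

β = Cov(Rp, Rm) / Var(Rm) = 0.0340 / 0.0311 = 1.0932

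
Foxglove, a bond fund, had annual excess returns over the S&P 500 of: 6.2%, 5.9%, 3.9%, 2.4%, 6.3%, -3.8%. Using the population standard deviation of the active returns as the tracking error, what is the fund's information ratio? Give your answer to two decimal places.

r̄ = (6.2 + 5.9 + 3.9 + 2.4 + 6.3 − 3.8) / 6 = 20.90 / 6 = 3.4833%
Σ(r − r̄)² = 75.5483; population σ = √(75.5483/6) = 3.5484%
IR = r̄ / tracking error = 3.4833 / 3.5484 = 0.9817

0.98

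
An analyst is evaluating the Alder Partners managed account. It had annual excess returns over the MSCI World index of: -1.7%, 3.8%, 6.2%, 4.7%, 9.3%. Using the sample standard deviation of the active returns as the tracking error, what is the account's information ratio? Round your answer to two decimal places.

r̄ = (-1.7 + 3.8 + 6.2 + 4.7 + 9.3) / 5 = 22.30 / 5 = 4.4600%
Sample std dev = √[64.8920 / 4] = 4.0278%
IR = r̄ / tracking error = 4.4600 / 4.0278 = 1.1073

1.11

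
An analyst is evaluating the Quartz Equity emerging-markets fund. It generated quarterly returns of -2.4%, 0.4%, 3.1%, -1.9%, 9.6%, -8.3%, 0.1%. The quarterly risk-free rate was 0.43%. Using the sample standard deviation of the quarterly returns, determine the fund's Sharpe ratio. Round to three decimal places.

r̄ = (-2.4 + 0.4 + 3.1 − 1.9 + 9.6 − 8.3 + 0.1) / 7 = 0.60 / 7 = 0.0857%
Sample σ = √[Σ(r − r̄)² / 6] = √[180.1486 / 6] = √30.0248 = 5.4795%
Sharpe = (r̄ − rf) / σ = (0.0857 − 0.43) / 5.4795 = -0.3443 / 5.4795 = -0.0628

-0.063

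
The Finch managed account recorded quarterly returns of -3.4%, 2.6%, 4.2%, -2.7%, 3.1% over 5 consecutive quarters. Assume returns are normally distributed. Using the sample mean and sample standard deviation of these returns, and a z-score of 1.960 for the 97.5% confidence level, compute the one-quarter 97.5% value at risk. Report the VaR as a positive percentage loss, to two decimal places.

6.17

μ = (-3.4 + 2.6 + 4.2 − 2.7 + 3.1) / 5 = 3.80 / 5 = 0.7600%
Sample std dev = √[49.9720 / 4] = 3.5345%
VaR = −(μ − z·σ) = −(0.7600 − 1.960 × 3.5345) = −(-6.1676) = 6.1676%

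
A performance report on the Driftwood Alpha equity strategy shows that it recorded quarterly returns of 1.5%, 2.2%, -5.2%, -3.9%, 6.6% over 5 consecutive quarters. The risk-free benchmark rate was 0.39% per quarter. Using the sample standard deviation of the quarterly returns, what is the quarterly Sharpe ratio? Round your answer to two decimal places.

Mean return r̄ = 1.20 / 5 = 0.2400%
Σ(r − r̄)² = 92.6120; sample σ = √(92.6120/4) = 4.8118%
Sharpe = (r̄ − rf) / σ = (0.2400 − 0.39) / 4.8118 = -0.1500 / 4.8118 = -0.0312

-0.03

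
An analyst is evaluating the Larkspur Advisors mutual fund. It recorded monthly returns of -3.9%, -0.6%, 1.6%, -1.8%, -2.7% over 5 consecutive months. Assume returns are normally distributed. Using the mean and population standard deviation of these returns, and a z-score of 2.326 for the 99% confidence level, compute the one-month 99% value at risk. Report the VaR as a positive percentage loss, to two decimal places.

Mean return μ = -7.40 / 5 = -1.4800%
Population std dev = √[17.7080 / 5] = 1.8819%
VaR = −(μ − z·σ) = −(-1.4800 − 2.326 × 1.8819) = −(-5.8573) = 5.8573%

5.86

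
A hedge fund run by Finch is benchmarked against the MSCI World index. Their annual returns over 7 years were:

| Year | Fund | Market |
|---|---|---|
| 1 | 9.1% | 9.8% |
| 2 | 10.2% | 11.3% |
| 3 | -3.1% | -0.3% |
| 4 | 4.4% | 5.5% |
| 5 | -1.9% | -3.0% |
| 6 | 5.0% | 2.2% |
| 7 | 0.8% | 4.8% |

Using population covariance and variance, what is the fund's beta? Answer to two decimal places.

0.90

r̄p = 3.5000%,  r̄m = 4.3286%
Cov = Σ(rp − r̄p)(rm − r̄m) / 7 = 20.5800
Var(rm) = Σ(rm − r̄m)² / 7 = 22.8278
β = Cov / Var = 20.5800 / 22.8278 = 0.9015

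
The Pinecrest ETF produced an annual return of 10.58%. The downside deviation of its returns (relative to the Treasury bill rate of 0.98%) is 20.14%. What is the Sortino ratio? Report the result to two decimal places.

0.48

Sortino = (Rp − Rf) / σd = (10.58% − 0.98%) / 20.14% = 9.60% / 20.14% = 0.4767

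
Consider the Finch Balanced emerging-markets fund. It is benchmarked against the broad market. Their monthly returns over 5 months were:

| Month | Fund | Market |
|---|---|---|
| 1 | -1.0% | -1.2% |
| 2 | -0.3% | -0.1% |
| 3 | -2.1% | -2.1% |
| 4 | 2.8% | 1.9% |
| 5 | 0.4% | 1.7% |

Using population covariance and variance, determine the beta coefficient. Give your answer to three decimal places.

0.943

r̄p = -0.0400%,  r̄m = 0.0400%
Cov = Σ(rp − r̄p)(rm − r̄m) / 5 = 2.3296
Var(rm) = Σ(rm − r̄m)² / 5 = 2.4704
β = Cov / Var = 2.3296 / 2.4704 = 0.9430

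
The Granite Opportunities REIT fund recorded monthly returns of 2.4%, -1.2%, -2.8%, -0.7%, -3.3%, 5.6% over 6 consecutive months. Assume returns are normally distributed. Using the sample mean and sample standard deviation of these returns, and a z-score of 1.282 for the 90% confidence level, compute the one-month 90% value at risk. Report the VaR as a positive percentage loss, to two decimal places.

r̄ = (2.4 − 1.2 − 2.8 − 0.7 − 3.3 + 5.6) / 6 = 0.00 / 6 = 0.0000%
Σ(r − r̄)² = (2.4 − 0.0000)² + (-1.2 − 0.0000)² + (-2.8 − 0.0000)² + … = 57.7800
σ = √[57.7800 / 5] = 3.3994%
VaR = −(r̄ − z·σ) = −(0.0000 − 1.282 × 3.3994) = −(-4.3580) = 4.3580%

4.36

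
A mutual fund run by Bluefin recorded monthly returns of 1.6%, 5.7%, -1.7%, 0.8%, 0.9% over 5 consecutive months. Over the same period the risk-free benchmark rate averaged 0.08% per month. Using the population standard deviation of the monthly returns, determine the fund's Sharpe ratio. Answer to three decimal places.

Mean return r̄ = 7.30 / 5 = 1.4600%
Σ(r − r̄)² = 28.7320; population σ = √(28.7320/5) = 2.3972%
Sharpe = (r̄ − rf) / σ = (1.4600 − 0.08) / 2.3972 = 1.3800 / 2.3972 = 0.5757

0.576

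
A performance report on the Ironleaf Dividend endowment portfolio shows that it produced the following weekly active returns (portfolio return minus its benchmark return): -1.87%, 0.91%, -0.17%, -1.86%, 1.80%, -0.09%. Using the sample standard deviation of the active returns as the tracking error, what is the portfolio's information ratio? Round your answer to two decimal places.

Mean return μ = -1.280 / 6 = -0.2133%
Sample std dev = √[10.7885 / 5] = 1.4689%
IR = μ / tracking error = -0.2133 / 1.4689 = -0.1452

-0.15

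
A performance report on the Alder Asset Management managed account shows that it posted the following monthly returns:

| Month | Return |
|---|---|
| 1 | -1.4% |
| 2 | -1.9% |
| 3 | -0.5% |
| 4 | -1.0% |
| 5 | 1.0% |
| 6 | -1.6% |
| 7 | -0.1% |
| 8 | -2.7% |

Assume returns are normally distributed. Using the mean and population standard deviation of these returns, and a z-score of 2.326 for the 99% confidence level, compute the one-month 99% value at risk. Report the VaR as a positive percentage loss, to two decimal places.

3.53

r̄ = (-1.4 − 1.9 − 0.5 − 1 + 1 − 1.6 − 0.1 − 2.7) / 8 = -8.20 / 8 = -1.0250%
Σ(r − r̄)² = (-1.4 − (-1.0250))² + (-1.9 − (-1.0250))² + (-0.5 − (-1.0250))² + … = 9.2750
σ = √[9.2750 / 8] = 1.0767%
VaR = −(r̄ − z·σ) = −(-1.0250 − 2.326 × 1.0767) = −(-3.5294) = 3.5294%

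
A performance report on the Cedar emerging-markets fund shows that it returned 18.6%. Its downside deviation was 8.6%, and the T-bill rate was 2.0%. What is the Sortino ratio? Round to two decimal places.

1.93

Sortino = (Rp − Rf) / σd = (18.6% − 2.0%) / 8.6% = 16.60% / 8.6% = 1.9302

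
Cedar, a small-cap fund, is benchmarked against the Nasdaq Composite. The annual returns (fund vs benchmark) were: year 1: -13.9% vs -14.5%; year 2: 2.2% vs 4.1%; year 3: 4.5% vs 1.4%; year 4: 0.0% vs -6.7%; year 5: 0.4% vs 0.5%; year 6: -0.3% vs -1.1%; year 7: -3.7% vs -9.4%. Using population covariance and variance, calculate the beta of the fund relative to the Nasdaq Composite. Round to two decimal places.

0.79

r̄p = -1.5429%,  r̄m = -3.6714%
Cov = Σ(rp − r̄p)(rm − r̄m) / 7 = 30.3612
Var(rm) = Σ(rm − r̄m)² / 7 = 38.4820
β = Cov / Var = 30.3612 / 38.4820 = 0.7890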